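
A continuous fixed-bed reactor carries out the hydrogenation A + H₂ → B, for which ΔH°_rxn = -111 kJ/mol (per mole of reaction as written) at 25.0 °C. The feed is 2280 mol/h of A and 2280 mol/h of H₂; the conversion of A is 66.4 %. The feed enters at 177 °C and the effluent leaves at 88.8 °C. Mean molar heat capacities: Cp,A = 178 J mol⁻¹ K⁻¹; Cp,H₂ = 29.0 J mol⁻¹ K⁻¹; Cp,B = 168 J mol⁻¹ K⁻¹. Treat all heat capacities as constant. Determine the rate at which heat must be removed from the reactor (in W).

Extent of reaction ξ = 0.664 × 2280 = 1513.9 mol/h
Reaction term: ξ·ΔH°_rxn = 1513.9 × -111 = -168050 kJ/h
Sensible, feed 177→25 °C: -71738 kJ/h
Outlet flows (mol/h): A 766.08, H₂ 766.08, B 1513.9
Sensible, products 25→88.8 °C: 26344 kJ/h
Q = ΔH = -213440 kJ/h = -59.289 kW
Heat removed = 59289 W

Q_out = 59300 W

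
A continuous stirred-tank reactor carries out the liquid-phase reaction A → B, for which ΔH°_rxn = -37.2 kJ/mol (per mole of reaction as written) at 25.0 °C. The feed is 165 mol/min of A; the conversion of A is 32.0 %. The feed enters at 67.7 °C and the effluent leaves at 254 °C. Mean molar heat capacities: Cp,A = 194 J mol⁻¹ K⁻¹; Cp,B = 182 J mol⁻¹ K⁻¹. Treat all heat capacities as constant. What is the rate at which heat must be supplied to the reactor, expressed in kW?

Q_in = 64.2 kW

Extent of reaction ξ = 0.320 × 165 = 52.8 mol/min
Reaction term: ξ·ΔH°_rxn = 52.8 × -37.2 = -1964.2 kJ/min
Sensible, feed 67.7→25 °C: -1366.8 kJ/min
Outlet flows (mol/min): A 112.2, B 52.8
Sensible, products 25→254 °C: 7185.2 kJ/min
Q = ΔH = 3854.2 kJ/min = 64.237 kW
Heat supplied = 64.237 kW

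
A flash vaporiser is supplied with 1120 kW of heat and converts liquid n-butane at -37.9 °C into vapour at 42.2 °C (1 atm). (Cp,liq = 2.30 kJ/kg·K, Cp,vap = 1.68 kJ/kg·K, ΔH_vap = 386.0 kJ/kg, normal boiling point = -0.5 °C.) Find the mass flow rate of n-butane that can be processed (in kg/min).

Δh = 2.30×(-0.5−-37.9) + 386.0 + 1.68×(42.2−-0.5) = 543.76 kJ/kg
Q = 1120 kW = 1120 kJ/s = 67200 kJ/min
ṁ = Q/Δh = 67200 / 543.76 = 123.58 kg/min

ṁ = 124 kg/min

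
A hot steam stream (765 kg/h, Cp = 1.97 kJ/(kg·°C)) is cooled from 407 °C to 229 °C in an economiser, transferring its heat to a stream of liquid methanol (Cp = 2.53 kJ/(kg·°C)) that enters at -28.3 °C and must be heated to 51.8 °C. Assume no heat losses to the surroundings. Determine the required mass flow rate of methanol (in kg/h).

ṁ_c = 1320 kg/h

Heat released by hot stream: Q = 765 × 1.97 × (407 − 229) = 268250 kJ/h
Energy balance on cold side (adiabatic exchanger): Q = ṁ_c·Cp_c·(T_c,out − T_c,in)
ṁ_c = 268250 / [2.53 × (51.8 − -28.3)] = 1323.7 kg/h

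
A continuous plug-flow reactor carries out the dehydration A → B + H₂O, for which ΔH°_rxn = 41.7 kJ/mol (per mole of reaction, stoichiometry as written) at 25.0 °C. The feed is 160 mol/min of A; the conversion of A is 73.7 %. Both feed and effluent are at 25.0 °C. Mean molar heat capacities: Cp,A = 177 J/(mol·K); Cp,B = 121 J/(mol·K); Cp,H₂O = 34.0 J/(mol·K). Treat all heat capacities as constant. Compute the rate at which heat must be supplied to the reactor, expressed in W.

Q_in = 82000 W

Extent of reaction ξ = 0.737 × 160 = 117.92 mol/min
Reaction term: ξ·ΔH°_rxn = 117.92 × 41.7 = 4917.3 kJ/min
Q = ΔH = 4917.3 kJ/min = 81.954 kW
Heat supplied = 81954 W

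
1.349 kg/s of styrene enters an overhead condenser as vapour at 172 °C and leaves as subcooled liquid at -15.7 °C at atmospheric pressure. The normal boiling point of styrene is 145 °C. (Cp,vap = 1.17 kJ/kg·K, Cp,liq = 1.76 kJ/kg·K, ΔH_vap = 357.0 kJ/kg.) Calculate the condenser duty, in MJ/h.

vapour 172→145 °C: -31.59 kJ/kg
condensation at 145 °C: -357 kJ/kg
liquid 145→-15.7 °C: -282.83 kJ/kg
Δh = -31.59 + -357 + -282.83 = -671.42 kJ/kg
Q = ṁ·Δh = 1.349 kg/s × -671.42 kJ/kg = -905.75 kJ/s
|Q| = 905.75 kW = 3260.7 MJ/h

Q_c = 3260 MJ/h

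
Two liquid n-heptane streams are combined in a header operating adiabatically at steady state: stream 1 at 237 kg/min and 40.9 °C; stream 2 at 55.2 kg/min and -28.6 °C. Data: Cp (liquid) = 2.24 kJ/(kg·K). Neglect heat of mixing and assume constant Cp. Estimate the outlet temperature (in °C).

T_out = 27.8 °C

Energy balance with Q = 0: Σ ṁᵢCp,ᵢ(T_out − Tᵢ) = 0
T_out = Σ ṁᵢCp,ᵢTᵢ / Σ ṁᵢCp,ᵢ
      = 18177 / 654.53 = 27.771 °C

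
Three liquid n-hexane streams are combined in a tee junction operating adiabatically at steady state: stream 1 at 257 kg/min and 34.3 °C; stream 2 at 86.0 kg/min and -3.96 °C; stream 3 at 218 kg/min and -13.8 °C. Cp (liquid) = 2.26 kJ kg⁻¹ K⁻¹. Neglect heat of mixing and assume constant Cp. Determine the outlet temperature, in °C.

T_out = 9.74 °C

Energy balance with Q = 0: Σ ṁᵢCp,ᵢ(T_out − Tᵢ) = 0
T_out = Σ ṁᵢCp,ᵢTᵢ / Σ ṁᵢCp,ᵢ
      = 12353 / 1267.9 = 9.7436 °C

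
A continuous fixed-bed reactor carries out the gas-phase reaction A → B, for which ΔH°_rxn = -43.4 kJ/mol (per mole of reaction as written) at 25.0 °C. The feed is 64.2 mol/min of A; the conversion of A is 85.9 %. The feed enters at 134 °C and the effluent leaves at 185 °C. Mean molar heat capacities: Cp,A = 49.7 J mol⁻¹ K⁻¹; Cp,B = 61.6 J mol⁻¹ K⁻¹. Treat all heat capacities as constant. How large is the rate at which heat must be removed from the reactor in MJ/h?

Q_out = 128 MJ/h

Extent of reaction ξ = 0.859 × 64.2 = 55.148 mol/min
Reaction term: ξ·ΔH°_rxn = 55.148 × -43.4 = -2393.4 kJ/min
Sensible, feed 134→25 °C: -347.79 kJ/min
Outlet flows (mol/min): A 9.0522, B 55.148
Sensible, products 25→185 °C: 615.52 kJ/min
Q = ΔH = -2125.7 kJ/min = -35.428 kW
Heat removed = 127.54 MJ/h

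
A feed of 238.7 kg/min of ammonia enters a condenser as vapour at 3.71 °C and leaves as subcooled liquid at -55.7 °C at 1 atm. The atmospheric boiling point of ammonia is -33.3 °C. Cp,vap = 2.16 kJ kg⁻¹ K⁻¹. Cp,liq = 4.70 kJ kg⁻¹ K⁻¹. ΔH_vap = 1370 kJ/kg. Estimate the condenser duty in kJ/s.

Q_c = 6190 kJ/s

vapour 3.71→-33.3 °C: -79.942 kJ/kg
condensation at -33.3 °C: -1370 kJ/kg
liquid -33.3→-55.7 °C: -105.28 kJ/kg
Δh = -79.942 + -1370 + -105.28 = -1555.2 kJ/kg
Q = ṁ·Δh = 238.7 kg/min × -1555.2 kJ/kg = -371230 kJ/min
|Q| = 6187.2 kW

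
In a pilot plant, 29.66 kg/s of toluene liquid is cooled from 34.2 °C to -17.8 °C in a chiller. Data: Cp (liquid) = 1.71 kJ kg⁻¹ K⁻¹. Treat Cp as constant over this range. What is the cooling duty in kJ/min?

Q_c = 158000 kJ/min

Q = ṁ·Cp·ΔT = 29.66 × 1.71 × (-17.8 − 34.2) = -2637.4 kJ/s
Cooling duty = 158240 kJ/min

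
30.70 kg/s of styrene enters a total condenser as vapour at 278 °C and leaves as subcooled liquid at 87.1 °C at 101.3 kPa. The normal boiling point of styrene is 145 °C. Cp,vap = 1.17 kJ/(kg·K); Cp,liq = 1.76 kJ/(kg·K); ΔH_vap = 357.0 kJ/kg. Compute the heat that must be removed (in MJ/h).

Q_c = 67900 MJ/h

vapour 278→145 °C: -155.61 kJ/kg
condensation at 145 °C: -357 kJ/kg
liquid 145→87.1 °C: -101.9 kJ/kg
Δh = -155.61 + -357 + -101.9 = -614.51 kJ/kg
Q = ṁ·Δh = 30.70 kg/s × -614.51 kJ/kg = -18866 kJ/s
|Q| = 18866 kW = 67916 MJ/h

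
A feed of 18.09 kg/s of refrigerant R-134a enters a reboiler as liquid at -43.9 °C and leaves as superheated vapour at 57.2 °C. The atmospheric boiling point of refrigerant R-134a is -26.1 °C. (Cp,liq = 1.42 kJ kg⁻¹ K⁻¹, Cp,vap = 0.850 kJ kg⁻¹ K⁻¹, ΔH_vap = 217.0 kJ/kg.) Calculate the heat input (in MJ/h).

liquid -43.9→-26.1 °C: 25.276 kJ/kg
vaporisation at -26.1 °C: 217 kJ/kg
vapour -26.1→57.2 °C: 70.805 kJ/kg
Δh = 25.276 + 217 + 70.805 = 313.08 kJ/kg
Q = ṁ·Δh = 18.09 kg/s × 313.08 kJ/kg = 5663.6 kJ/s
|Q| = 5663.6 kW = 20389 MJ/h

Q = 20400 MJ/h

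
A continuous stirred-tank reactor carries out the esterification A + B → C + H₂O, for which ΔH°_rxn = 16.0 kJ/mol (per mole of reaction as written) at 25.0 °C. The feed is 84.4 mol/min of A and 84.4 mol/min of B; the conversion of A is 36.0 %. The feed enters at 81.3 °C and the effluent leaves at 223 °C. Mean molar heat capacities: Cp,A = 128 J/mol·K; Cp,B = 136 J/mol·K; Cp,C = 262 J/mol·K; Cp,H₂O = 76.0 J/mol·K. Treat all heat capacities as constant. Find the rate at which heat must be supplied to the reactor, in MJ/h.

Extent of reaction ξ = 0.360 × 84.4 = 30.384 mol/min
Reaction term: ξ·ΔH°_rxn = 30.384 × 16.0 = 486.14 kJ/min
Sensible, feed 81.3→25 °C: -1254.5 kJ/min
Outlet flows (mol/min): A 54.016, B 54.016, C 30.384, H₂O 30.384
Sensible, products 25→223 °C: 4856.9 kJ/min
Q = ΔH = 4088.6 kJ/min = 68.144 kW
Heat supplied = 245.32 MJ/h

Q_in = 245 MJ/h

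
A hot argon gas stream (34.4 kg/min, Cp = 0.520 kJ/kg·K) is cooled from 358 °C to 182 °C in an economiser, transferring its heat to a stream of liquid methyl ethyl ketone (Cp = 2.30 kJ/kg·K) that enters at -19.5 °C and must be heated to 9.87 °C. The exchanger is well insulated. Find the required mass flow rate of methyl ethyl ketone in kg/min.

Heat released by hot stream: Q = 34.4 × 0.520 × (358 − 182) = 3148.3 kJ/min
Energy balance on cold side (adiabatic exchanger): Q = ṁ_c·Cp_c·(T_c,out − T_c,in)
ṁ_c = 3148.3 / [2.30 × (9.87 − -19.5)] = 46.606 kg/min

ṁ_c = 46.6 kg/min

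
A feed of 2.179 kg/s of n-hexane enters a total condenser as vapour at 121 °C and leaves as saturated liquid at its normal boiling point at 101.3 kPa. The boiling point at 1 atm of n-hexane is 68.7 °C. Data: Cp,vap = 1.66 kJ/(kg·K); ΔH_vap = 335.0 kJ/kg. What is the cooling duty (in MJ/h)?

vapour 121→68.7 °C: -86.818 kJ/kg
condensation at 68.7 °C: -335 kJ/kg
Δh = -86.818 + -335 = -421.82 kJ/kg
Q = ṁ·Δh = 2.179 kg/s × -421.82 kJ/kg = -919.14 kJ/s
|Q| = 919.14 kW = 3308.9 MJ/h

Q_c = 3310 MJ/h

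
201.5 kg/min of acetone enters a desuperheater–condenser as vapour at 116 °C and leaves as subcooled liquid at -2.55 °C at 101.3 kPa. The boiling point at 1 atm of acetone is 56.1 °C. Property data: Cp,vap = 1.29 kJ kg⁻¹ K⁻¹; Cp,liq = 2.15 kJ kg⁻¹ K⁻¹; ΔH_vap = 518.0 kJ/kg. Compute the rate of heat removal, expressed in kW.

vapour 116→56.1 °C: -77.271 kJ/kg
condensation at 56.1 °C: -518 kJ/kg
liquid 56.1→-2.55 °C: -126.1 kJ/kg
Δh = -77.271 + -518 + -126.1 = -721.37 kJ/kg
Q = ṁ·Δh = 201.5 kg/min × -721.37 kJ/kg = -145360 kJ/min
|Q| = 2422.6 kW

Q_c = 2420 kW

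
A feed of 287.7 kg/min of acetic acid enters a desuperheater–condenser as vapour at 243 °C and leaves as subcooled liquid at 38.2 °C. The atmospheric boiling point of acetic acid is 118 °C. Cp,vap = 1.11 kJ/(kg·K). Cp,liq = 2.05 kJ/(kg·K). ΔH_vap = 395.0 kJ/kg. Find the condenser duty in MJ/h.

Q_c = 12000 MJ/h

vapour 243→118 °C: -138.75 kJ/kg
condensation at 118 °C: -395 kJ/kg
liquid 118→38.2 °C: -163.59 kJ/kg
Δh = -138.75 + -395 + -163.59 = -697.34 kJ/kg
Q = ṁ·Δh = 287.7 kg/min × -697.34 kJ/kg = -200620 kJ/min
|Q| = 3343.7 kW = 12037 MJ/h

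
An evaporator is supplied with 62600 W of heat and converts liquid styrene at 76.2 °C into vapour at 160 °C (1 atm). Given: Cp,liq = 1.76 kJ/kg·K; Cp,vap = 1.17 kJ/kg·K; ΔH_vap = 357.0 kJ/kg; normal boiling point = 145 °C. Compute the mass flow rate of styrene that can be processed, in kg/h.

Δh = 1.76×(145−76.2) + 357.0 + 1.17×(160−145) = 495.64 kJ/kg
Q = 62600 W = 62.6 kJ/s = 225360 kJ/h
ṁ = Q/Δh = 225360 / 495.64 = 454.69 kg/h

ṁ = 455 kg/h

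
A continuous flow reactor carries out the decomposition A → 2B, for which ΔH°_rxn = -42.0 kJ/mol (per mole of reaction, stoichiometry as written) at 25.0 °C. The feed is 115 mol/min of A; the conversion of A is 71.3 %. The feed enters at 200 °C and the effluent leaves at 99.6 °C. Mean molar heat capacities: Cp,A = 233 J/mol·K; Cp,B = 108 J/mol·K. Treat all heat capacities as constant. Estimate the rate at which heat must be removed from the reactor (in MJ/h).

Q_out = 374 MJ/h

Extent of reaction ξ = 0.713 × 115 = 81.995 mol/min
Reaction term: ξ·ΔH°_rxn = 81.995 × -42.0 = -3443.8 kJ/min
Sensible, feed 200→25 °C: -4689.1 kJ/min
Outlet flows (mol/min): A 33.005, B 163.99
Sensible, products 25→99.6 °C: 1894.9 kJ/min
Q = ΔH = -6238 kJ/min = -103.97 kW
Heat removed = 374.28 MJ/h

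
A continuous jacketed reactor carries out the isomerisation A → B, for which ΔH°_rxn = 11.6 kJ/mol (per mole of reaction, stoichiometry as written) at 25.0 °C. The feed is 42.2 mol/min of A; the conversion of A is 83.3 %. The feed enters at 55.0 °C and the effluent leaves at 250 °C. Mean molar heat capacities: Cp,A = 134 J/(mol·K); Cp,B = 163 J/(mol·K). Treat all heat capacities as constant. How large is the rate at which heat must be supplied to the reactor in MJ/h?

Extent of reaction ξ = 0.833 × 42.2 = 35.153 mol/min
Reaction term: ξ·ΔH°_rxn = 35.153 × 11.6 = 407.77 kJ/min
Sensible, feed 55.0→25 °C: -169.64 kJ/min
Outlet flows (mol/min): A 7.0474, B 35.153
Sensible, products 25→250 °C: 1501.7 kJ/min
Q = ΔH = 1739.8 kJ/min = 28.997 kW
Heat supplied = 104.39 MJ/h

Q_in = 104 MJ/h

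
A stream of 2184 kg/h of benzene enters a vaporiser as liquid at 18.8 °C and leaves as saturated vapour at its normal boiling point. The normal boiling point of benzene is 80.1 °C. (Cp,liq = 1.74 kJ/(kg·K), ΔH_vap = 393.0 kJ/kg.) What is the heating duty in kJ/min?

Q = 18200 kJ/min

liquid 18.8→80.1 °C: 106.66 kJ/kg
vaporisation at 80.1 °C: 393 kJ/kg
Δh = 106.66 + 393 = 499.66 kJ/kg
Q = ṁ·Δh = 2184 kg/h × 499.66 kJ/kg = 1.0913e+06 kJ/h
|Q| = 303.13 kW = 18188 kJ/min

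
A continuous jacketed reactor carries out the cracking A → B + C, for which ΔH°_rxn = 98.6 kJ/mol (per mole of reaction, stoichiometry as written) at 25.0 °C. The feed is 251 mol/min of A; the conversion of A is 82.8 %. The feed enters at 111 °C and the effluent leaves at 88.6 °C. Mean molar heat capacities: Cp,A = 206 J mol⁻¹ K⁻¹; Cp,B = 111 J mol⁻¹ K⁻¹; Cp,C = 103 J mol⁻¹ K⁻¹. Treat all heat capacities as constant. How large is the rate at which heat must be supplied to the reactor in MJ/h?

Extent of reaction ξ = 0.828 × 251 = 207.83 mol/min
Reaction term: ξ·ΔH°_rxn = 207.83 × 98.6 = 20492 kJ/min
Sensible, feed 111→25 °C: -4446.7 kJ/min
Outlet flows (mol/min): A 43.172, B 207.83, C 207.83
Sensible, products 25→88.6 °C: 3394.2 kJ/min
Q = ΔH = 19439 kJ/min = 323.99 kW
Heat supplied = 1166.4 MJ/h

Q_in = 1170 MJ/h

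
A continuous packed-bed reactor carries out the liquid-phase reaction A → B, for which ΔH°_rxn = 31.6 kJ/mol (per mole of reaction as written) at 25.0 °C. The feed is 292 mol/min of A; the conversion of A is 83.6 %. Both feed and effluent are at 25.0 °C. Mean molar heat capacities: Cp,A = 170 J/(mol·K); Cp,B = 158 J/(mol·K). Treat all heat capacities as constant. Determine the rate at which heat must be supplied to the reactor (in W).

Extent of reaction ξ = 0.836 × 292 = 244.11 mol/min
Reaction term: ξ·ΔH°_rxn = 244.11 × 31.6 = 7713.9 kJ/min
Q = ΔH = 7713.9 kJ/min = 128.57 kW
Heat supplied = 128570 W

Q_in = 129000 W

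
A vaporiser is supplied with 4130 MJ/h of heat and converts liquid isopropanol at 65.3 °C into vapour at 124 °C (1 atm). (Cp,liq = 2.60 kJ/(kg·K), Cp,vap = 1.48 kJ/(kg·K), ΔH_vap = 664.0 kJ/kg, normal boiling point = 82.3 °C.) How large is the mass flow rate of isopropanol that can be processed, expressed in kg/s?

Δh = 2.60×(82.3−65.3) + 664.0 + 1.48×(124−82.3) = 769.92 kJ/kg
Q = 4130 MJ/h = 1147.2 kJ/s = 1147.2 kJ/s
ṁ = Q/Δh = 1147.2 / 769.92 = 1.4901 kg/s

ṁ = 1.49 kg/s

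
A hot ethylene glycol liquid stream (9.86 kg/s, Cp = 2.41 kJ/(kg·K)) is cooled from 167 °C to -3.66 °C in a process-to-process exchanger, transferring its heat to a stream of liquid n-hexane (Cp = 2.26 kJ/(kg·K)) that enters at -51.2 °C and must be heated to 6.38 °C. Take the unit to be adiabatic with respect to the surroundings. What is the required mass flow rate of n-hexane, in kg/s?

ṁ_c = 31.2 kg/s

Heat released by hot stream: Q = 9.86 × 2.41 × (167 − -3.66) = 4055.3 kJ/s
Energy balance on cold side (adiabatic exchanger): Q = ṁ_c·Cp_c·(T_c,out − T_c,in)
ṁ_c = 4055.3 / [2.26 × (6.38 − -51.2)] = 31.163 kg/s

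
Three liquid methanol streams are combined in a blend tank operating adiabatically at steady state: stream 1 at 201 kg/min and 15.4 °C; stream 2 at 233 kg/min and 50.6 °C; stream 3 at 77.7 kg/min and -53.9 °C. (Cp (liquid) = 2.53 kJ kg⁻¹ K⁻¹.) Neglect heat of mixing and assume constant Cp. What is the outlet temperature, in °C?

T_out = 20.9 °C

Energy balance with Q = 0: Σ ṁᵢCp,ᵢ(T_out − Tᵢ) = 0
T_out = Σ ṁᵢCp,ᵢTᵢ / Σ ṁᵢCp,ᵢ
      = 27064 / 1294.6 = 20.905 °C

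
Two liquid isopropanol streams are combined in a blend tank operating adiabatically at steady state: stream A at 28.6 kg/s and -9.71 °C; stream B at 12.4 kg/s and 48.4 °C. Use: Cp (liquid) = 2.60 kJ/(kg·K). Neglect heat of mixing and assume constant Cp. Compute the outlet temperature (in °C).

T_out = 7.86 °C

Energy balance with Q = 0: Σ ṁᵢCp,ᵢ(T_out − Tᵢ) = 0
Σ ṁᵢCp,ᵢTᵢ = 28.6×2.60×-9.71 + 12.4×2.60×48.4 = 838.38
Σ ṁᵢCp,ᵢ = 28.6×2.60 + 12.4×2.60 = 106.6
T_out = 838.38 / 106.6 = 7.8647 °C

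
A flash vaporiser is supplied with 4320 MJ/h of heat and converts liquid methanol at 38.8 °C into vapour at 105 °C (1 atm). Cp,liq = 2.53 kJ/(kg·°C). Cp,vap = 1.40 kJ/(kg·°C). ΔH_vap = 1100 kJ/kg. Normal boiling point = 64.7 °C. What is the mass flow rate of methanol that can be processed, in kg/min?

Δh = 2.53×(64.7−38.8) + 1100 + 1.40×(105−64.7) = 1221.9 kJ/kg
Q = 4320 MJ/h = 1200 kJ/s = 72000 kJ/min
ṁ = Q/Δh = 72000 / 1221.9 = 58.922 kg/min

ṁ = 58.9 kg/min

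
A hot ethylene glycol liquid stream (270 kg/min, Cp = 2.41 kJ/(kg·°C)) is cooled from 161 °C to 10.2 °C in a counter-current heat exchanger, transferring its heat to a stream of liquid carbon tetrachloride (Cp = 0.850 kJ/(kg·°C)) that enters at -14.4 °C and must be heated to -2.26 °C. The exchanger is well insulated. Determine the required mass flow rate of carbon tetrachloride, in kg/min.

ṁ_c = 9510 kg/min

Heat released by hot stream: Q = 270 × 2.41 × (161 − 10.2) = 98126 kJ/min
Energy balance on cold side (adiabatic exchanger): Q = ṁ_c·Cp_c·(T_c,out − T_c,in)
ṁ_c = 98126 / [0.850 × (-2.26 − -14.4)] = 9509.2 kg/min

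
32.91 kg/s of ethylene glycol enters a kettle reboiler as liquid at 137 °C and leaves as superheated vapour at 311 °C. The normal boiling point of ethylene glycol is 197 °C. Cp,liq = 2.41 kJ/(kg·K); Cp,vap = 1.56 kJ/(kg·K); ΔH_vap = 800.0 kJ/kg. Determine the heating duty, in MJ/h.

Q = 133000 MJ/h

liquid 137→197 °C: 144.6 kJ/kg
vaporisation at 197 °C: 800 kJ/kg
vapour 197→311 °C: 177.84 kJ/kg
Δh = 144.6 + 800 + 177.84 = 1122.4 kJ/kg
Q = ṁ·Δh = 32.91 kg/s × 1122.4 kJ/kg = 36940 kJ/s
|Q| = 36940 kW = 132980 MJ/h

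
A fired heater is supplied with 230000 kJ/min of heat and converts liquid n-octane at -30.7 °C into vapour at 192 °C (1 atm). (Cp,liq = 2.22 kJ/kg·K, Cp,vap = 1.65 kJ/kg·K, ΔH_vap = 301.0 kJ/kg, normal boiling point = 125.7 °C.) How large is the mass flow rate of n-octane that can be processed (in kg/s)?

ṁ = 5.06 kg/s

Δh = 2.22×(125.7−-30.7) + 301.0 + 1.65×(192−125.7) = 757.6 kJ/kg
Q = 230000 kJ/min = 3833.3 kJ/s = 3833.3 kJ/s
ṁ = Q/Δh = 3833.3 / 757.6 = 5.0598 kg/s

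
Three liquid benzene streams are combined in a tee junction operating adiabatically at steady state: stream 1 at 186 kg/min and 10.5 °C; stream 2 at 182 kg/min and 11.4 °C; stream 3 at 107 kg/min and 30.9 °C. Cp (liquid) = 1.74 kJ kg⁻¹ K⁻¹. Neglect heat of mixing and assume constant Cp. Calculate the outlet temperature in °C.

No heat crosses the boundary, so H_out = H_in.
T_out = Σ ṁᵢCp,ᵢTᵢ / Σ ṁᵢCp,ᵢ
      = 12761 / 826.5 = 15.44 °C

T_out = 15.4 °C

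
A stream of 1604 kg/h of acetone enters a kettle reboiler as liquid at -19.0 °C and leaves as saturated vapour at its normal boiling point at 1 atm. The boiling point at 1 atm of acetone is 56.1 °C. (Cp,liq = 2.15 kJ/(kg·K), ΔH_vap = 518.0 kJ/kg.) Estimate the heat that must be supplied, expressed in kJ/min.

liquid -19.0→56.1 °C: 161.46 kJ/kg
vaporisation at 56.1 °C: 518 kJ/kg
Δh = 161.46 + 518 = 679.46 kJ/kg
Q = ṁ·Δh = 1604 kg/h × 679.46 kJ/kg = 1.0899e+06 kJ/h
|Q| = 302.74 kW = 18164 kJ/min

Q = 18200 kJ/min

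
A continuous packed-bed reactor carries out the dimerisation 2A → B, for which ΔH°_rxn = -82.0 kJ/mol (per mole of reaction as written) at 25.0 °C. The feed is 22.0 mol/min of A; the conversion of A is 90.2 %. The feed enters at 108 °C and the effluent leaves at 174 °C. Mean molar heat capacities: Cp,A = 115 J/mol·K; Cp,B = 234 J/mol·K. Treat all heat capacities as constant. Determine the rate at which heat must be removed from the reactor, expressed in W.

Extent of reaction ξ = 0.902 × 22.0 / 2 = 9.922 mol/min
Reaction term: ξ·ΔH°_rxn = 9.922 × -82.0 = -813.6 kJ/min
Sensible, feed 108→25 °C: -209.99 kJ/min
Outlet flows (mol/min): A 2.156, B 9.922
Sensible, products 25→174 °C: 382.88 kJ/min
Q = ΔH = -640.71 kJ/min = -10.679 kW
Heat removed = 10679 W

Q_out = 10700 W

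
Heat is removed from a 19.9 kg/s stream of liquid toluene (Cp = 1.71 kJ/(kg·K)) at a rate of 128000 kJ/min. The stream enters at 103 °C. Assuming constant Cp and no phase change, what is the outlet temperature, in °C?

Q = 128000 kJ/min = 2133.3 kJ/s
ΔT = Q/(ṁ·Cp) = 2133.3/(19.9×1.71) = 62.692 K
T_out = 103 − 62.692 = 40.308 °C

T_out = 40.3 °C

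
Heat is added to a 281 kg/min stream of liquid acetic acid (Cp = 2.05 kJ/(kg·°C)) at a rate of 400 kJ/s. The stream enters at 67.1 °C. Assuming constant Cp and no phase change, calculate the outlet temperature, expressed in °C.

T_out = 109 °C

Q = 400 kJ/s = 24000 kJ/min
ΔT = Q/(ṁ·Cp) = 24000/(281×2.05) = 41.663 K
T_out = 67.1 + 41.663 = 108.76 °C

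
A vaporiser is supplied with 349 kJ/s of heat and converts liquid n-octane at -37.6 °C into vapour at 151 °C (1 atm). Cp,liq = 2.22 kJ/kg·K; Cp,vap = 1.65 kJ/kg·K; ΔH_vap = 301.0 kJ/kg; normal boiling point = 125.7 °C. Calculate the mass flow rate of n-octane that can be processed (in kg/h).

Δh = 2.22×(125.7−-37.6) + 301.0 + 1.65×(151−125.7) = 705.27 kJ/kg
Q = 349 kJ/s = 349 kJ/s = 1.2564e+06 kJ/h
ṁ = Q/Δh = 1.2564e+06 / 705.27 = 1781.4 kg/h

ṁ = 1780 kg/h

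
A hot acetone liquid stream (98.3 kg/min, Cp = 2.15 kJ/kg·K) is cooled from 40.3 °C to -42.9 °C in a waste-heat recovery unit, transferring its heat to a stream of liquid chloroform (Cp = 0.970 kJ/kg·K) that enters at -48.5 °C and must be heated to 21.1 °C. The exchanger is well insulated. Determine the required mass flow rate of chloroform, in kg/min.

ṁ_c = 260 kg/min

Heat released by hot stream: Q = 98.3 × 2.15 × (40.3 − -42.9) = 17584 kJ/min
Energy balance on cold side (adiabatic exchanger): Q = ṁ_c·Cp_c·(T_c,out − T_c,in)
ṁ_c = 17584 / [0.970 × (21.1 − -48.5)] = 260.46 kg/min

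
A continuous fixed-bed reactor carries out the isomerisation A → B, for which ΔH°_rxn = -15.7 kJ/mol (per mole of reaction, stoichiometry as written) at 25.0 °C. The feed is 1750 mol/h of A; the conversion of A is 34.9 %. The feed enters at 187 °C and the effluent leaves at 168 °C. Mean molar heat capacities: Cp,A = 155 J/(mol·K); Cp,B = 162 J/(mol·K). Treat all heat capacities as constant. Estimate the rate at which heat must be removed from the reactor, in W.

Q_out = 3930 W

Extent of reaction ξ = 0.349 × 1750 = 610.75 mol/h
Reaction term: ξ·ΔH°_rxn = 610.75 × -15.7 = -9588.8 kJ/h
Sensible, feed 187→25 °C: -43942 kJ/h
Outlet flows (mol/h): A 1139.2, B 610.75
Sensible, products 25→168 °C: 39400 kJ/h
Q = ΔH = -14131 kJ/h = -3.9253 kW
Heat removed = 3925.3 W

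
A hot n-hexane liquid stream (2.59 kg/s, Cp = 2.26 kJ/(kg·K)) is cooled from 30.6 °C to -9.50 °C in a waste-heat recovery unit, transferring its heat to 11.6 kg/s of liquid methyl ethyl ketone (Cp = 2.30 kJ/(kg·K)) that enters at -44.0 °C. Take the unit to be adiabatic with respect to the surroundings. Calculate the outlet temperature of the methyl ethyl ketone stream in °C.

Heat released by hot stream: Q = 2.59 × 2.26 × (30.6 − -9.50) = 234.72 kJ/s
Energy balance on cold side (adiabatic exchanger): Q = ṁ_c·Cp_c·(T_c,out − T_c,in)
T_c,out = -44.0 + 234.72/(11.6 × 2.30) = -35.202 °C

T_c,out = -35.2 °C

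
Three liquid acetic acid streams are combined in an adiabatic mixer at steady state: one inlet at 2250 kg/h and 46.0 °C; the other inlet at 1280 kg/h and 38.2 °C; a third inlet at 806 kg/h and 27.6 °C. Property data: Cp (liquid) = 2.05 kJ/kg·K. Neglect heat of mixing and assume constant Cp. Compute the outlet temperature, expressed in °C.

No heat crosses the boundary, so H_out = H_in.
T_out = Σ ṁᵢCp,ᵢTᵢ / Σ ṁᵢCp,ᵢ
      = 358020 / 8888.8 = 40.277 °C

T_out = 40.3 °C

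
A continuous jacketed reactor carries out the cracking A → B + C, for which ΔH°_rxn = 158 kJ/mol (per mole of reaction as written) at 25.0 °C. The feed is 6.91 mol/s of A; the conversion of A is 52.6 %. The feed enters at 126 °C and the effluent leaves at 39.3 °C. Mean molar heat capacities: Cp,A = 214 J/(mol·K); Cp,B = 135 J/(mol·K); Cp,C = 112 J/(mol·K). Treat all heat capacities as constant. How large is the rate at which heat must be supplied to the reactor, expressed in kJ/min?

Q_in = 26900 kJ/min

Extent of reaction ξ = 0.526 × 6.91 = 3.6347 mol/s
Reaction term: ξ·ΔH°_rxn = 3.6347 × 158 = 574.28 kJ/s
Sensible, feed 126→25 °C: -149.35 kJ/s
Outlet flows (mol/s): A 3.2753, B 3.6347, C 3.6347
Sensible, products 25→39.3 °C: 22.861 kJ/s
Q = ΔH = 447.78 kJ/s = 447.78 kW
Heat supplied = 26867 kJ/min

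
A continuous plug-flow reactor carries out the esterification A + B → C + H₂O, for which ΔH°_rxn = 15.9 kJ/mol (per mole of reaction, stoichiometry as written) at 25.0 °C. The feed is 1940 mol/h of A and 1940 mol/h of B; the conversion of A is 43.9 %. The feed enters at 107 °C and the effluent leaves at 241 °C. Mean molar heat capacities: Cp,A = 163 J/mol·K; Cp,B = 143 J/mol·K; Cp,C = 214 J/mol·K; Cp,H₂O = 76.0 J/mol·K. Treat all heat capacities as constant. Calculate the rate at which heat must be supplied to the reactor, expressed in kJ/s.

Extent of reaction ξ = 0.439 × 1940 = 851.66 mol/h
Reaction term: ξ·ΔH°_rxn = 851.66 × 15.9 = 13541 kJ/h
Sensible, feed 107→25 °C: -48678 kJ/h
Outlet flows (mol/h): A 1088.3, B 1088.3, C 851.66, H₂O 851.66
Sensible, products 25→241 °C: 125280 kJ/h
Q = ΔH = 90146 kJ/h = 25.041 kW
Heat supplied = 25.041 kJ/s

Q_in = 25.0 kJ/s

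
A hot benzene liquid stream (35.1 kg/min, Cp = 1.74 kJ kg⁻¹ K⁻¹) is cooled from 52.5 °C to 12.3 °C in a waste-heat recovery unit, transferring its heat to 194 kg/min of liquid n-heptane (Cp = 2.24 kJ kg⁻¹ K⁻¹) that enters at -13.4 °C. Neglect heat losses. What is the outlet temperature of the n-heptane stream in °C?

T_c,out = -7.75 °C

Heat released by hot stream: Q = 35.1 × 1.74 × (52.5 − 12.3) = 2455.2 kJ/min
Energy balance on cold side (adiabatic exchanger): Q = ṁ_c·Cp_c·(T_c,out − T_c,in)
T_c,out = -13.4 + 2455.2/(194 × 2.24) = -7.7502 °C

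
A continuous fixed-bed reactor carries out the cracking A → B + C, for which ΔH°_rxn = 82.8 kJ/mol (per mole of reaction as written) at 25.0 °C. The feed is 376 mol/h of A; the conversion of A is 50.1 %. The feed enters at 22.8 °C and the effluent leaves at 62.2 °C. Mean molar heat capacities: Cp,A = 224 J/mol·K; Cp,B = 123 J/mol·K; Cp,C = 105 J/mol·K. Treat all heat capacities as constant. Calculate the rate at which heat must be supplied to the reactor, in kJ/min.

Q_in = 316 kJ/min

Extent of reaction ξ = 0.501 × 376 = 188.38 mol/h
Reaction term: ξ·ΔH°_rxn = 188.38 × 82.8 = 15598 kJ/h
Sensible, feed 22.8→25 °C: 185.29 kJ/h
Outlet flows (mol/h): A 187.62, B 188.38, C 188.38
Sensible, products 25→62.2 °C: 3161.2 kJ/h
Q = ΔH = 18944 kJ/h = 5.2622 kW
Heat supplied = 315.73 kJ/min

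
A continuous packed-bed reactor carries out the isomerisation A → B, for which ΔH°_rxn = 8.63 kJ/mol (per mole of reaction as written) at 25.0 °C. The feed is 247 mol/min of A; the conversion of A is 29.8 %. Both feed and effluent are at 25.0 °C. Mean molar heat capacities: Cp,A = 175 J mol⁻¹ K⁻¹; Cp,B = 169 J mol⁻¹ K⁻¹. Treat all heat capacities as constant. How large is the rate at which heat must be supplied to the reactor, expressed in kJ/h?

Q_in = 38100 kJ/h

Extent of reaction ξ = 0.298 × 247 = 73.606 mol/min
Reaction term: ξ·ΔH°_rxn = 73.606 × 8.63 = 635.22 kJ/min
Q = ΔH = 635.22 kJ/min = 10.587 kW
Heat supplied = 38113 kJ/h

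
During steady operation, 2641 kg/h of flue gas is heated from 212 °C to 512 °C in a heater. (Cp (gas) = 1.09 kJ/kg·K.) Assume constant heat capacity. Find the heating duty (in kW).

Q = 240 kW

Q = ṁ·Cp·ΔT = 2641 × 1.09 × (512 − 212) = 863610 kJ/h
Converting: 863610 / 3600 s = 239.89 kW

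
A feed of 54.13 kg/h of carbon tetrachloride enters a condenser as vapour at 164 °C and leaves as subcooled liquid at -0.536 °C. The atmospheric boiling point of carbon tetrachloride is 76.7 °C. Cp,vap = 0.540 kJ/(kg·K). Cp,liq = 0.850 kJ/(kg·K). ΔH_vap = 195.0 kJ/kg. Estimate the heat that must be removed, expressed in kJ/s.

Q_c = 4.63 kJ/s

vapour 164→76.7 °C: -47.142 kJ/kg
condensation at 76.7 °C: -195 kJ/kg
liquid 76.7→-0.536 °C: -65.651 kJ/kg
Δh = -47.142 + -195 + -65.651 = -307.79 kJ/kg
Q = ṁ·Δh = 54.13 kg/h × -307.79 kJ/kg = -16661 kJ/h
|Q| = 4.628 kW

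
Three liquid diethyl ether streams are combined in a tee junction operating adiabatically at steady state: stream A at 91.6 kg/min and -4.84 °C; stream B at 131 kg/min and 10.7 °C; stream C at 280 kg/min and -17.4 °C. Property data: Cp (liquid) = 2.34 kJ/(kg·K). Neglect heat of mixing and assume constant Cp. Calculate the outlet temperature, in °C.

T_out = -7.79 °C

Energy balance with Q = 0: Σ ṁᵢCp,ᵢ(T_out − Tᵢ) = 0
Σ ṁᵢCp,ᵢTᵢ = 91.6×2.34×-4.84 + 131×2.34×10.7 + 280×2.34×-17.4 = -9157.9
Σ ṁᵢCp,ᵢ = 91.6×2.34 + 131×2.34 + 280×2.34 = 1176.1
T_out = -9157.9 / 1176.1 = -7.7868 °C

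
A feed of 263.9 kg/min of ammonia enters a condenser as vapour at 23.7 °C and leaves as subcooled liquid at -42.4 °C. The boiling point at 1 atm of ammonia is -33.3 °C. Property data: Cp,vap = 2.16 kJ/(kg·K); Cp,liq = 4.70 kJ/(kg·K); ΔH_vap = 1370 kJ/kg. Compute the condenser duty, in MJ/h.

vapour 23.7→-33.3 °C: -123.12 kJ/kg
condensation at -33.3 °C: -1370 kJ/kg
liquid -33.3→-42.4 °C: -42.77 kJ/kg
Δh = -123.12 + -1370 + -42.77 = -1535.9 kJ/kg
Q = ṁ·Δh = 263.9 kg/min × -1535.9 kJ/kg = -405320 kJ/min
|Q| = 6755.4 kW = 24319 MJ/h

Q_c = 24300 MJ/h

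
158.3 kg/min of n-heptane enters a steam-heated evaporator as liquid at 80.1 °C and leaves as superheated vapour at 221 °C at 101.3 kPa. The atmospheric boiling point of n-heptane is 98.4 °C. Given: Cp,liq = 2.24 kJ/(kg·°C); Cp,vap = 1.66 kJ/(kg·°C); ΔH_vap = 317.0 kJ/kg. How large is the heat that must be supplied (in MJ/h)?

Q = 5330 MJ/h

liquid 80.1→98.4 °C: 40.992 kJ/kg
vaporisation at 98.4 °C: 317 kJ/kg
vapour 98.4→221 °C: 203.52 kJ/kg
Δh = 40.992 + 317 + 203.52 = 561.51 kJ/kg
Q = ṁ·Δh = 158.3 kg/min × 561.51 kJ/kg = 88887 kJ/min
|Q| = 1481.4 kW = 5333.2 MJ/h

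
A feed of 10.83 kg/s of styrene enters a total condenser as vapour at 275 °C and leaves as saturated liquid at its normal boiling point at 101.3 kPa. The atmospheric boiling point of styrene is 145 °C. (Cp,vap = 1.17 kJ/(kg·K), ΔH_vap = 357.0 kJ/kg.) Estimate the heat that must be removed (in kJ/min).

Q_c = 331000 kJ/min

vapour 275→145 °C: -152.1 kJ/kg
condensation at 145 °C: -357 kJ/kg
Δh = -152.1 + -357 = -509.1 kJ/kg
Q = ṁ·Δh = 10.83 kg/s × -509.1 kJ/kg = -5513.6 kJ/s
|Q| = 5513.6 kW = 330810 kJ/min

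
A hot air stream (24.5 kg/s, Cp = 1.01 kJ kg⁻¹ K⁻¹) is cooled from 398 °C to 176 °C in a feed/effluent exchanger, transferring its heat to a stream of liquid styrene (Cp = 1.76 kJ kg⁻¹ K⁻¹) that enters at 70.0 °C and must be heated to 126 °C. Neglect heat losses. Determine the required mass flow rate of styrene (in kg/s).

Heat released by hot stream: Q = 24.5 × 1.01 × (398 − 176) = 5493.4 kJ/s
Energy balance on cold side (adiabatic exchanger): Q = ṁ_c·Cp_c·(T_c,out − T_c,in)
ṁ_c = 5493.4 / [1.76 × (126 − 70.0)] = 55.737 kg/s

ṁ_c = 55.7 kg/s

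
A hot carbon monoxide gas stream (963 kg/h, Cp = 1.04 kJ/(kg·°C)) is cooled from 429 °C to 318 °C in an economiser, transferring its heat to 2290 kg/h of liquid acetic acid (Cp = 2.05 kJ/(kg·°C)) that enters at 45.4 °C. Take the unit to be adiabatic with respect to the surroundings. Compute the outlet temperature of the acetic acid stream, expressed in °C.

T_c,out = 69.1 °C

Heat released by hot stream: Q = 963 × 1.04 × (429 − 318) = 111170 kJ/h
Energy balance on cold side (adiabatic exchanger): Q = ṁ_c·Cp_c·(T_c,out − T_c,in)
T_c,out = 45.4 + 111170/(2290 × 2.05) = 69.081 °C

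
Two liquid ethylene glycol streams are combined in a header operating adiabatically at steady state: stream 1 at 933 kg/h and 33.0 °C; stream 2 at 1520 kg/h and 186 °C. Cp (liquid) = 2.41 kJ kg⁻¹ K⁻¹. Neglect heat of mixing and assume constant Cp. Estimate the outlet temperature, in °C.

T_out = 128 °C

Adiabatic, steady state ⇒ Σ ṁᵢCp,ᵢ(T_out − Tᵢ) = 0
Σ ṁᵢCp,ᵢTᵢ = 933×2.41×33.0 + 1520×2.41×186 = 755560
Σ ṁᵢCp,ᵢ = 933×2.41 + 1520×2.41 = 5911.7
T_out = 755560 / 5911.7 = 127.81 °C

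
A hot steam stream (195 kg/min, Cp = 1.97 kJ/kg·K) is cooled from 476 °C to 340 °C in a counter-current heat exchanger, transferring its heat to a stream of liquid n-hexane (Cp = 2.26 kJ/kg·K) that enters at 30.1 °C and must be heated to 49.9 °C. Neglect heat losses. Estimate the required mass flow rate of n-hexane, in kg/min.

ṁ_c = 1170 kg/min

Heat released by hot stream: Q = 195 × 1.97 × (476 − 340) = 52244 kJ/min
Energy balance on cold side (adiabatic exchanger): Q = ṁ_c·Cp_c·(T_c,out − T_c,in)
ṁ_c = 52244 / [2.26 × (49.9 − 30.1)] = 1167.5 kg/min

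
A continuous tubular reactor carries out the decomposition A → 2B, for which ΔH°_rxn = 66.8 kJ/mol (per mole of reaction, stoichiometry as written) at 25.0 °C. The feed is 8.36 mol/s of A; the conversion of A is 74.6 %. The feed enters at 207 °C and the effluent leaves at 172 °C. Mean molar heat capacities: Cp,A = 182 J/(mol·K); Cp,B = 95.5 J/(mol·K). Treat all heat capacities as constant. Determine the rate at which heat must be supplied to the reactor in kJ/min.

Extent of reaction ξ = 0.746 × 8.36 = 6.2366 mol/s
Reaction term: ξ·ΔH°_rxn = 6.2366 × 66.8 = 416.6 kJ/s
Sensible, feed 207→25 °C: -276.92 kJ/s
Outlet flows (mol/s): A 2.1234, B 12.473
Sensible, products 25→172 °C: 231.91 kJ/s
Q = ΔH = 371.6 kJ/s = 371.6 kW
Heat supplied = 22296 kJ/min

Q_in = 22300 kJ/min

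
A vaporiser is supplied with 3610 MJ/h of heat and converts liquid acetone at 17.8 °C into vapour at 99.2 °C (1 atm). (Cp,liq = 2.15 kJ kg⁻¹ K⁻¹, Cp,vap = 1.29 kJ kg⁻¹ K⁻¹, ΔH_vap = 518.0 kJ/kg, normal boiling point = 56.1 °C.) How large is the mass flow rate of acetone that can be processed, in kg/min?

ṁ = 91.7 kg/min

Δh = 2.15×(56.1−17.8) + 518.0 + 1.29×(99.2−56.1) = 655.94 kJ/kg
Q = 3610 MJ/h = 1002.8 kJ/s = 60167 kJ/min
ṁ = Q/Δh = 60167 / 655.94 = 91.725 kg/min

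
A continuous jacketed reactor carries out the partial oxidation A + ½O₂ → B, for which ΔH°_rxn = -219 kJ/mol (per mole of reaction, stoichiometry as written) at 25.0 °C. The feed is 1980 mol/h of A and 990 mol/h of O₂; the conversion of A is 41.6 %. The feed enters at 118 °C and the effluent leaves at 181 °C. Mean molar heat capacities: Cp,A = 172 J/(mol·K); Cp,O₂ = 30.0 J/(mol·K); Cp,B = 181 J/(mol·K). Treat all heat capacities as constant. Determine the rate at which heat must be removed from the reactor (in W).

Q_out = 43800 W

Extent of reaction ξ = 0.416 × 1980 = 823.68 mol/h
Reaction term: ξ·ΔH°_rxn = 823.68 × -219 = -180390 kJ/h
Sensible, feed 118→25 °C: -34434 kJ/h
Outlet flows (mol/h): A 1156.3, O₂ 578.16, B 823.68
Sensible, products 25→181 °C: 56990 kJ/h
Q = ΔH = -157830 kJ/h = -43.842 kW
Heat removed = 43842 W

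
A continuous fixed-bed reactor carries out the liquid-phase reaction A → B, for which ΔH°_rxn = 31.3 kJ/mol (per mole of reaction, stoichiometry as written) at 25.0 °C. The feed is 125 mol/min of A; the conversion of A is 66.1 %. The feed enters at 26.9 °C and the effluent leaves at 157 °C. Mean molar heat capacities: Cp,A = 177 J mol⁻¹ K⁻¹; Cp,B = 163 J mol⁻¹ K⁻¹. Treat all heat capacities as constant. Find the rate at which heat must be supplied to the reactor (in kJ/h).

Q_in = 319000 kJ/h

Extent of reaction ξ = 0.661 × 125 = 82.625 mol/min
Reaction term: ξ·ΔH°_rxn = 82.625 × 31.3 = 2586.2 kJ/min
Sensible, feed 26.9→25 °C: -42.037 kJ/min
Outlet flows (mol/min): A 42.375, B 82.625
Sensible, products 25→157 °C: 2767.8 kJ/min
Q = ΔH = 5311.9 kJ/min = 88.532 kW
Heat supplied = 318720 kJ/h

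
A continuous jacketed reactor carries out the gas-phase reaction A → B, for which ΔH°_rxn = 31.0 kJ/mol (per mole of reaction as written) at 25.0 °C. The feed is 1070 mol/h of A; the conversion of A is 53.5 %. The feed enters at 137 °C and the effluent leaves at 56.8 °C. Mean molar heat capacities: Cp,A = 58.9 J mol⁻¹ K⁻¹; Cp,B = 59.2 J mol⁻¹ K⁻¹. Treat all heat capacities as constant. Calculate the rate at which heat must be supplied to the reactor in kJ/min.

Extent of reaction ξ = 0.535 × 1070 = 572.45 mol/h
Reaction term: ξ·ΔH°_rxn = 572.45 × 31.0 = 17746 kJ/h
Sensible, feed 137→25 °C: -7058.6 kJ/h
Outlet flows (mol/h): A 497.55, B 572.45
Sensible, products 25→56.8 °C: 2009.6 kJ/h
Q = ΔH = 12697 kJ/h = 3.5269 kW
Heat supplied = 211.62 kJ/min

Q_in = 212 kJ/min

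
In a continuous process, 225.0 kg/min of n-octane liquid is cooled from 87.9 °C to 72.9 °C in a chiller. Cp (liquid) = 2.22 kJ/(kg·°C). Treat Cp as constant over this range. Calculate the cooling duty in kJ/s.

Q = ṁ·Cp·ΔT = 225.0 × 2.22 × (72.9 − 87.9) = -7492.5 kJ/min
Converting: 7492.5 / 60 s = 124.88 kW

Q_c = 125 kJ/s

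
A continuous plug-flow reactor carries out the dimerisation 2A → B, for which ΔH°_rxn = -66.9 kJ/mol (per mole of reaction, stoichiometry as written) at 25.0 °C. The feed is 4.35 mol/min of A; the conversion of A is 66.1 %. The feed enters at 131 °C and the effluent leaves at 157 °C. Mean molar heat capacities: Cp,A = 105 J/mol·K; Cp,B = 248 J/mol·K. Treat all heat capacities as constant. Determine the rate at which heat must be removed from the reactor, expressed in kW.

Extent of reaction ξ = 0.661 × 4.35 / 2 = 1.4377 mol/min
Reaction term: ξ·ΔH°_rxn = 1.4377 × -66.9 = -96.18 kJ/min
Sensible, feed 131→25 °C: -48.415 kJ/min
Outlet flows (mol/min): A 1.4746, B 1.4377
Sensible, products 25→157 °C: 67.502 kJ/min
Q = ΔH = -77.094 kJ/min = -1.2849 kW
Heat removed = 1.2849 kW

Q_out = 1.28 kW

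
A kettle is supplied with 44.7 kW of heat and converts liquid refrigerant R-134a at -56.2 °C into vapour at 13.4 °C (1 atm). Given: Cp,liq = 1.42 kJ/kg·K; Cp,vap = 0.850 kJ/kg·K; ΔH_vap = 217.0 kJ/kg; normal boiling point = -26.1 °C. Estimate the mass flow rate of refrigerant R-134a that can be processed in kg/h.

ṁ = 549 kg/h

Δh = 1.42×(-26.1−-56.2) + 217.0 + 0.850×(13.4−-26.1) = 293.32 kJ/kg
Q = 44.7 kW = 44.7 kJ/s = 160920 kJ/h
ṁ = Q/Δh = 160920 / 293.32 = 548.62 kg/h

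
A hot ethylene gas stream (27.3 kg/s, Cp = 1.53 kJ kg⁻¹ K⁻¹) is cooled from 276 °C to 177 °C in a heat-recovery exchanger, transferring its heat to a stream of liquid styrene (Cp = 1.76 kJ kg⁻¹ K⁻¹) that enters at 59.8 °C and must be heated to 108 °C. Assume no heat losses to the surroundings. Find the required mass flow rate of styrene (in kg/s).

ṁ_c = 48.7 kg/s

Heat released by hot stream: Q = 27.3 × 1.53 × (276 − 177) = 4135.1 kJ/s
Energy balance on cold side (adiabatic exchanger): Q = ṁ_c·Cp_c·(T_c,out − T_c,in)
ṁ_c = 4135.1 / [1.76 × (108 − 59.8)] = 48.745 kg/s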